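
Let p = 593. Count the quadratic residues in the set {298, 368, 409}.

(298/593) = -1 → non-residue.
(368/593) = +1 → QR.
(409/593) = +1 → QR.
Total quadratic residues among the 3: 2.

2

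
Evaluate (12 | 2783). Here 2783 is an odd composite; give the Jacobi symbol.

Pull out 2^2: since 2783 ≡ 7 (mod 8), (2/2783) = +1, so (2/2783)^2 = +1.
Reciprocity: 3 ≡ 3 and 2783 ≡ 3 (mod 4), so (3/2783) = −(2783/3).
Reduce top mod 3: now compute (2/3).
Pull out 2: since 3 ≡ 3 (mod 8), (2/3) = -1.
Reached (1/3) = 1. Collecting the sign flips along the way, the symbol is +1.

1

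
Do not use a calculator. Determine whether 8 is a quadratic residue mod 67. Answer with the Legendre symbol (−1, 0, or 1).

-1

Pull out 2^3: since 67 ≡ 3 (mod 8), (2/67) = -1, so (2/67)^3 = -1.
Reached (1/67) = 1. Collecting the sign flips along the way, the symbol is -1.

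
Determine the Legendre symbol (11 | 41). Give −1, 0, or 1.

-1

Reciprocity: 11 ≡ 3 and 41 ≡ 1 (mod 4), so (11/41) = +(41/11).
Reduce top mod 11: now compute (8/11).
Pull out 2^3: since 11 ≡ 3 (mod 8), (2/11) = -1, so (2/11)^3 = -1.
Reached (1/11) = 1. Collecting the sign flips along the way, the symbol is -1.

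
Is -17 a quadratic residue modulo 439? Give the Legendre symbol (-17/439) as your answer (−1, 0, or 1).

1

Euler's criterion: (-17/439) ≡ 422^219 (mod 439).
422^2 ≡ 289 (mod 439)
422^4 ≡ 111 (mod 439)
422^8 ≡ 29 (mod 439)
422^16 ≡ 402 (mod 439)
422^32 ≡ 52 (mod 439)
422^64 ≡ 70 (mod 439)
422^128 ≡ 71 (mod 439)
422^219 = 422^(128+64+16+8+2+1) ≡ 1 (mod 439).
Result is 1, so (-17/439) = 1.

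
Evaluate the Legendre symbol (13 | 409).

-1

Reciprocity: 13 ≡ 1 and 409 ≡ 1 (mod 4), so (13/409) = +(409/13).
Reduce top mod 13: now compute (6/13).
Pull out 2: since 13 ≡ 5 (mod 8), (2/13) = -1.
Reciprocity: 3 ≡ 3 and 13 ≡ 1 (mod 4), so (3/13) = +(13/3).
Reduce top mod 3: now compute (1/3).
Reached (1/3) = 1. Collecting the sign flips along the way, the symbol is -1.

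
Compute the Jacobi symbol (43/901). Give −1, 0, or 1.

Reciprocity: 43 ≡ 3 and 901 ≡ 1 (mod 4), so (43/901) = +(901/43).
Reduce top mod 43: now compute (41/43).
Reciprocity: 41 ≡ 1 and 43 ≡ 3 (mod 4), so (41/43) = +(43/41).
Reduce top mod 41: now compute (2/41).
Pull out 2: since 41 ≡ 1 (mod 8), (2/41) = +1.
Reached (1/41) = 1. Collecting the sign flips along the way, the symbol is +1.

1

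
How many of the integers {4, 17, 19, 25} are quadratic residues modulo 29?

(4/29) = +1 → QR.
(17/29) = -1 → non-residue.
(19/29) = -1 → non-residue.
(25/29) = +1 → QR.
Total quadratic residues among the 4: 2.

2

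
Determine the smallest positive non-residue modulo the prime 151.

(2/151) = +1, so 2 is a residue.
(3/151) = −1, so 3 is the smallest positive non-residue mod 151.

3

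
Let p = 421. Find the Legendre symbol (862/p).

First reduce: 862 ≡ 20 (mod 421).
Pull out 2^2: since 421 ≡ 5 (mod 8), (2/421) = -1, so (2/421)^2 = +1.
Reciprocity: 5 ≡ 1 and 421 ≡ 1 (mod 4), so (5/421) = +(421/5).
Reduce top mod 5: now compute (1/5).
Reached (1/5) = 1. Collecting the sign flips along the way, the symbol is +1.

1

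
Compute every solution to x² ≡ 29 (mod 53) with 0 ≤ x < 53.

20, 33

53 ≡ 1 (mod 4), so we find a root by search.
Trying successive values, 20² = 400 ≡ 29 (mod 53). The other root is 53 − 20 = 33.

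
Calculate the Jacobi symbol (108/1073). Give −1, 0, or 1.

-1

Pull out 2^2: since 1073 ≡ 1 (mod 8), (2/1073) = +1, so (2/1073)^2 = +1.
Reciprocity: 27 ≡ 3 and 1073 ≡ 1 (mod 4), so (27/1073) = +(1073/27).
Reduce top mod 27: now compute (20/27).
Pull out 2^2: since 27 ≡ 3 (mod 8), (2/27) = -1, so (2/27)^2 = +1.
Reciprocity: 5 ≡ 1 and 27 ≡ 3 (mod 4), so (5/27) = +(27/5).
Reduce top mod 5: now compute (2/5).
Pull out 2: since 5 ≡ 5 (mod 8), (2/5) = -1.
Reached (1/5) = 1. Collecting the sign flips along the way, the symbol is -1.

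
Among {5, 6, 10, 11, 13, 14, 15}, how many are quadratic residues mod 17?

(5/17) = -1 → non-residue.
(6/17) = -1 → non-residue.
(10/17) = -1 → non-residue.
(11/17) = -1 → non-residue.
(13/17) = +1 → QR.
(14/17) = -1 → non-residue.
(15/17) = +1 → QR.
Total quadratic residues among the 7: 2.

2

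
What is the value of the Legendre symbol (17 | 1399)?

Reciprocity: 17 ≡ 1 and 1399 ≡ 3 (mod 4), so (17/1399) = +(1399/17).
Reduce top mod 17: now compute (5/17).
Reciprocity: 5 ≡ 1 and 17 ≡ 1 (mod 4), so (5/17) = +(17/5).
Reduce top mod 5: now compute (2/5).
Pull out 2: since 5 ≡ 5 (mod 8), (2/5) = -1.
Reached (1/5) = 1. Collecting the sign flips along the way, the symbol is -1.

-1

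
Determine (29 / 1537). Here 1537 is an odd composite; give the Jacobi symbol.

Reciprocity: 29 ≡ 1 and 1537 ≡ 1 (mod 4), so (29/1537) = +(1537/29).
Reduce top mod 29: now compute (0/29).
Top reduces to 0: gcd > 1, so the symbol is 0.

0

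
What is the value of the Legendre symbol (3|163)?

-1

Reciprocity: 3 ≡ 3 and 163 ≡ 3 (mod 4), so (3/163) = −(163/3).
Reduce top mod 3: now compute (1/3).
Reached (1/3) = 1. Collecting the sign flips along the way, the symbol is -1.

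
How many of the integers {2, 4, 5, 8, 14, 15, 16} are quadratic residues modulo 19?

3

(2/19) = -1 → non-residue.
(4/19) = +1 → QR.
(5/19) = +1 → QR.
(8/19) = -1 → non-residue.
(14/19) = -1 → non-residue.
(15/19) = -1 → non-residue.
(16/19) = +1 → QR.
Total quadratic residues among the 7: 3.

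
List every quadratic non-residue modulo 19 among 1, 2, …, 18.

Square k = 1,…,9 (k and 19−k give the same square):
1²=1, 2²=4, 3²=9, 4²=16, 5²≡6, 6²≡17, 7²≡11, 8²≡7, 9²≡5 (mod 19).
The residues are {1, 4, 5, 6, 7, 9, 11, 16, 17}; the non-residues are the remaining 9 nonzero classes.

2 3 8 10 12 13 14 15 18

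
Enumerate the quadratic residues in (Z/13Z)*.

Square k = 1,…,6 (k and 13−k give the same square):
1²=1, 2²=4, 3²=9, 4²≡3, 5²≡12, 6²≡10 (mod 13).
So the quadratic residues mod 13 are {1, 3, 4, 9, 10, 12}.

1,3,4,9,10,12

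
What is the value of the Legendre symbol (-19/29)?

Euler's criterion: (-19/29) ≡ 10^14 (mod 29).
10^2 ≡ 13 (mod 29)
10^4 ≡ 24 (mod 29)
10^8 ≡ 25 (mod 29)
10^14 = 10^(8+4+2) ≡ 28 (mod 29).
Result is 28 ≡ −1, so (-19/29) = −1.

-1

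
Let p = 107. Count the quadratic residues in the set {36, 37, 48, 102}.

4

(36/107) = +1 → QR.
(37/107) = +1 → QR.
(48/107) = +1 → QR.
(102/107) = +1 → QR.
Total quadratic residues among the 4: 4.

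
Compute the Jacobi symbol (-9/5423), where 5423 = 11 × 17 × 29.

First reduce: -9 ≡ 5414 (mod 5423).
Pull out 2: since 5423 ≡ 7 (mod 8), (2/5423) = +1.
Reciprocity: 2707 ≡ 3 and 5423 ≡ 3 (mod 4), so (2707/5423) = −(5423/2707).
Reduce top mod 2707: now compute (9/2707).
Reciprocity: 9 ≡ 1 and 2707 ≡ 3 (mod 4), so (9/2707) = +(2707/9).
Reduce top mod 9: now compute (7/9).
Reciprocity: 7 ≡ 3 and 9 ≡ 1 (mod 4), so (7/9) = +(9/7).
Reduce top mod 7: now compute (2/7).
Pull out 2: since 7 ≡ 7 (mod 8), (2/7) = +1.
Reached (1/7) = 1. Collecting the sign flips along the way, the symbol is -1.

-1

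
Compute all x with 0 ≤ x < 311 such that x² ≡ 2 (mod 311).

Since 311 ≡ 3 (mod 4), a square root of 2 is 2^((311+1)/4) = 2^78 mod 311.
Repeated squaring: 2^2≡4, 2^4≡16, 2^8≡256, 2^16≡226, 2^32≡72, 2^64≡208 (mod 311).
2^78 = 2^(64+8+4+2) ≡ 245 (mod 311).
Check: 245² = 60025 ≡ 2 (mod 311). The two roots are 66 and 245.

66, 245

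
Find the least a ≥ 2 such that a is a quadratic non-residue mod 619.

2

(2/619) = −1, so 2 is the smallest positive non-residue mod 619.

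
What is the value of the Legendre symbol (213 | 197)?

1

Euler's criterion: (213/197) ≡ 16^98 (mod 197).
16^2 ≡ 59 (mod 197)
16^4 ≡ 132 (mod 197)
16^8 ≡ 88 (mod 197)
16^16 ≡ 61 (mod 197)
16^32 ≡ 175 (mod 197)
16^64 ≡ 90 (mod 197)
16^98 = 16^(64+32+2) ≡ 1 (mod 197).
Result is 1, so (213/197) = 1.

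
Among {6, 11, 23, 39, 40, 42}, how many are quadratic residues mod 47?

(6/47) = +1 → QR.
(11/47) = -1 → non-residue.
(23/47) = -1 → non-residue.
(39/47) = -1 → non-residue.
(40/47) = -1 → non-residue.
(42/47) = +1 → QR.
Total quadratic residues among the 6: 2.

2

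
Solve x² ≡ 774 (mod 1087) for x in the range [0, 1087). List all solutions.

Since 1087 ≡ 3 (mod 4), a square root of 774 is 774^((1087+1)/4) = 774^272 mod 1087.
Repeated squaring: 774^2≡139, 774^4≡842, 774^8≡240, 774^16≡1076, 774^32≡121, 774^64≡510, 774^128≡307, 774^256≡767 (mod 1087).
774^272 = 774^(256+16) ≡ 259 (mod 1087).
Check: 259² = 67081 ≡ 774 (mod 1087). The two roots are 259 and 828.

259, 828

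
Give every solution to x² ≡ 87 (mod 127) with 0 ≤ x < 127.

Since 127 ≡ 3 (mod 4), a square root of 87 is 87^((127+1)/4) = 87^32 mod 127.
Repeated squaring: 87^2≡76, 87^4≡61, 87^8≡38, 87^16≡47, 87^32≡50 (mod 127).
87^32 = 87^(32) ≡ 50 (mod 127).
Check: 50² = 2500 ≡ 87 (mod 127). The two roots are 50 and 77.

50, 77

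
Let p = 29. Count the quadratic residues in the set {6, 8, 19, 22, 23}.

3

(6/29) = +1 → QR.
(8/29) = -1 → non-residue.
(19/29) = -1 → non-residue.
(22/29) = +1 → QR.
(23/29) = +1 → QR.
Total quadratic residues among the 5: 3.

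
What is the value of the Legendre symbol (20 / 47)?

-1

Euler's criterion: (20/47) ≡ 20^23 (mod 47).
20^2 ≡ 24 (mod 47)
20^4 ≡ 12 (mod 47)
20^8 ≡ 3 (mod 47)
20^16 ≡ 9 (mod 47)
20^23 = 20^(16+4+2+1) ≡ 46 (mod 47).
Result is 46 ≡ −1, so (20/47) = −1.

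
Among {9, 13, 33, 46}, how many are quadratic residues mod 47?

(9/47) = +1 → QR.
(13/47) = -1 → non-residue.
(33/47) = -1 → non-residue.
(46/47) = -1 → non-residue.
Total quadratic residues among the 4: 1.

1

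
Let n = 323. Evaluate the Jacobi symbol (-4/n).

First reduce: -4 ≡ 319 (mod 323).
Reciprocity: 319 ≡ 3 and 323 ≡ 3 (mod 4), so (319/323) = −(323/319).
Reduce top mod 319: now compute (4/319).
Pull out 2^2: since 319 ≡ 7 (mod 8), (2/319) = +1, so (2/319)^2 = +1.
Reached (1/319) = 1. Collecting the sign flips along the way, the symbol is -1.

-1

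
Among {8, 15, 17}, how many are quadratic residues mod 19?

(8/19) = -1 → non-residue.
(15/19) = -1 → non-residue.
(17/19) = +1 → QR.
Total quadratic residues among the 3: 1.

1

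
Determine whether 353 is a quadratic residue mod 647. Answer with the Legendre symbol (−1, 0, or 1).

Reciprocity: 353 ≡ 1 and 647 ≡ 3 (mod 4), so (353/647) = +(647/353).
Reduce top mod 353: now compute (294/353).
Pull out 2: since 353 ≡ 1 (mod 8), (2/353) = +1.
Reciprocity: 147 ≡ 3 and 353 ≡ 1 (mod 4), so (147/353) = +(353/147).
Reduce top mod 147: now compute (59/147).
Reciprocity: 59 ≡ 3 and 147 ≡ 3 (mod 4), so (59/147) = −(147/59).
Reduce top mod 59: now compute (29/59).
Reciprocity: 29 ≡ 1 and 59 ≡ 3 (mod 4), so (29/59) = +(59/29).
Reduce top mod 29: now compute (1/29).
Reached (1/29) = 1. Collecting the sign flips along the way, the symbol is -1.

-1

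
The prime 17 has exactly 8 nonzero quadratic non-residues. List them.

Square k = 1,…,8 (k and 17−k give the same square):
1²=1, 2²=4, 3²=9, 4²=16, 5²≡8, 6²≡2, 7²≡15, 8²≡13 (mod 17).
The residues are {1, 2, 4, 8, 9, 13, 15, 16}; the non-residues are the remaining 8 nonzero classes.

3, 5, 6, 7, 10, 11, 12, 14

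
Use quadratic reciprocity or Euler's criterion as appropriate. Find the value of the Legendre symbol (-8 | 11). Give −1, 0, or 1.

1

Euler's criterion: (-8/11) ≡ 3^5 (mod 11).
3^2 ≡ 9 (mod 11)
3^4 ≡ 4 (mod 11)
3^5 = 3^(4+1) ≡ 1 (mod 11).
Result is 1, so (-8/11) = 1.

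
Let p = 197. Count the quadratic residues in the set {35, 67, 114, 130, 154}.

(35/197) = -1 → non-residue.
(67/197) = -1 → non-residue.
(114/197) = +1 → QR.
(130/197) = -1 → non-residue.
(154/197) = +1 → QR.
Total quadratic residues among the 5: 2.

2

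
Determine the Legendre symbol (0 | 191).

0

Top reduces to 0: gcd > 1, so the symbol is 0.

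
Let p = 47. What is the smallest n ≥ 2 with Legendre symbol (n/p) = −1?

5

(2/47) = +1, so 2 is a residue.
(3/47) = +1, so 3 is a residue.
(4/47) = +1, so 4 is a residue.
(5/47) = −1, so 5 is the smallest positive non-residue mod 47.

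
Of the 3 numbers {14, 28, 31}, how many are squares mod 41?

1

(14/41) = -1 → non-residue.
(28/41) = -1 → non-residue.
(31/41) = +1 → QR.
Total quadratic residues among the 3: 1.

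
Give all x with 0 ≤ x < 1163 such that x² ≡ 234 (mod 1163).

358, 805

Since 1163 ≡ 3 (mod 4), a square root of 234 is 234^((1163+1)/4) = 234^291 mod 1163.
Repeated squaring: 234^2≡95, 234^4≡884, 234^8≡1083, 234^16≡585, 234^32≡303, 234^64≡1095, 234^128≡1135, 234^256≡784 (mod 1163).
234^291 = 234^(256+32+2+1) ≡ 358 (mod 1163).
Check: 358² = 128164 ≡ 234 (mod 1163). The two roots are 358 and 805.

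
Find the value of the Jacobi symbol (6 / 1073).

-1

Pull out 2: since 1073 ≡ 1 (mod 8), (2/1073) = +1.
Reciprocity: 3 ≡ 3 and 1073 ≡ 1 (mod 4), so (3/1073) = +(1073/3).
Reduce top mod 3: now compute (2/3).
Pull out 2: since 3 ≡ 3 (mod 8), (2/3) = -1.
Reached (1/3) = 1. Collecting the sign flips along the way, the symbol is -1.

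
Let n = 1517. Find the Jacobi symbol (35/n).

1

Reciprocity: 35 ≡ 3 and 1517 ≡ 1 (mod 4), so (35/1517) = +(1517/35).
Reduce top mod 35: now compute (12/35).
Pull out 2^2: since 35 ≡ 3 (mod 8), (2/35) = -1, so (2/35)^2 = +1.
Reciprocity: 3 ≡ 3 and 35 ≡ 3 (mod 4), so (3/35) = −(35/3).
Reduce top mod 3: now compute (2/3).
Pull out 2: since 3 ≡ 3 (mod 8), (2/3) = -1.
Reached (1/3) = 1. Collecting the sign flips along the way, the symbol is +1.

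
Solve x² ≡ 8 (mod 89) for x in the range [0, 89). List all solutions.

89 ≡ 1 (mod 4), so we find a root by search.
Trying successive values, 39² = 1521 ≡ 8 (mod 89). The other root is 89 − 39 = 50.

39, 50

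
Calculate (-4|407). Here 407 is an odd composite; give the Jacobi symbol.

-1

First reduce: -4 ≡ 403 (mod 407).
Reciprocity: 403 ≡ 3 and 407 ≡ 3 (mod 4), so (403/407) = −(407/403).
Reduce top mod 403: now compute (4/403).
Pull out 2^2: since 403 ≡ 3 (mod 8), (2/403) = -1, so (2/403)^2 = +1.
Reached (1/403) = 1. Collecting the sign flips along the way, the symbol is -1.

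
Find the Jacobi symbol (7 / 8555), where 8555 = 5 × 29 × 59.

-1

Reciprocity: 7 ≡ 3 and 8555 ≡ 3 (mod 4), so (7/8555) = −(8555/7).
Reduce top mod 7: now compute (1/7).
Reached (1/7) = 1. Collecting the sign flips along the way, the symbol is -1.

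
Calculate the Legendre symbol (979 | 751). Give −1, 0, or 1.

-1

Euler's criterion: (979/751) ≡ 228^375 (mod 751).
228^2 ≡ 165 (mod 751)
228^4 ≡ 189 (mod 751)
228^8 ≡ 424 (mod 751)
228^16 ≡ 287 (mod 751)
228^32 ≡ 510 (mod 751)
228^64 ≡ 254 (mod 751)
228^128 ≡ 681 (mod 751)
228^256 ≡ 394 (mod 751)
228^375 = 228^(256+64+32+16+4+2+1) ≡ 750 (mod 751).
Result is 750 ≡ −1, so (979/751) = −1.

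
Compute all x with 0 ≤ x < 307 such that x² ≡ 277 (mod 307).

82, 225

Since 307 ≡ 3 (mod 4), a square root of 277 is 277^((307+1)/4) = 277^77 mod 307.
Repeated squaring: 277^2≡286, 277^4≡134, 277^8≡150, 277^16≡89, 277^32≡246, 277^64≡37 (mod 307).
277^77 = 277^(64+8+4+1) ≡ 225 (mod 307).
Check: 225² = 50625 ≡ 277 (mod 307). The two roots are 82 and 225.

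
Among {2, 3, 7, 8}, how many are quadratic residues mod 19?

1

(2/19) = -1 → non-residue.
(3/19) = -1 → non-residue.
(7/19) = +1 → QR.
(8/19) = -1 → non-residue.
Total quadratic residues among the 4: 1.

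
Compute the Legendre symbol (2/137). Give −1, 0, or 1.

Pull out 2: since 137 ≡ 1 (mod 8), (2/137) = +1.
Reached (1/137) = 1. Collecting the sign flips along the way, the symbol is +1.

1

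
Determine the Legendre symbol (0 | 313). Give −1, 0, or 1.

Top reduces to 0: gcd > 1, so the symbol is 0.

0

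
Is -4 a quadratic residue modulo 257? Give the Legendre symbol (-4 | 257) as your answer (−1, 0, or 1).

First reduce: -4 ≡ 253 (mod 257).
Reciprocity: 253 ≡ 1 and 257 ≡ 1 (mod 4), so (253/257) = +(257/253).
Reduce top mod 253: now compute (4/253).
Pull out 2^2: since 253 ≡ 5 (mod 8), (2/253) = -1, so (2/253)^2 = +1.
Reached (1/253) = 1. Collecting the sign flips along the way, the symbol is +1.

1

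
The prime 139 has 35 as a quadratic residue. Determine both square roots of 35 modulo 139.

Since 139 ≡ 3 (mod 4), a square root of 35 is 35^((139+1)/4) = 35^35 mod 139.
Repeated squaring: 35^2≡113, 35^4≡120, 35^8≡83, 35^16≡78, 35^32≡107 (mod 139).
35^35 = 35^(32+2+1) ≡ 69 (mod 139).
Check: 69² = 4761 ≡ 35 (mod 139). The two roots are 69 and 70.

69, 70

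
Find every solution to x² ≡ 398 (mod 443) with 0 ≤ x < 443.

29, 414

Since 443 ≡ 3 (mod 4), a square root of 398 is 398^((443+1)/4) = 398^111 mod 443.
Repeated squaring: 398^2≡253, 398^4≡217, 398^8≡131, 398^16≡327, 398^32≡166, 398^64≡90 (mod 443).
398^111 = 398^(64+32+8+4+2+1) ≡ 414 (mod 443).
Check: 414² = 171396 ≡ 398 (mod 443). The two roots are 29 and 414.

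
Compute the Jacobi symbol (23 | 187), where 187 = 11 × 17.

-1

Reciprocity: 23 ≡ 3 and 187 ≡ 3 (mod 4), so (23/187) = −(187/23).
Reduce top mod 23: now compute (3/23).
Reciprocity: 3 ≡ 3 and 23 ≡ 3 (mod 4), so (3/23) = −(23/3).
Reduce top mod 3: now compute (2/3).
Pull out 2: since 3 ≡ 3 (mod 8), (2/3) = -1.
Reached (1/3) = 1. Collecting the sign flips along the way, the symbol is -1.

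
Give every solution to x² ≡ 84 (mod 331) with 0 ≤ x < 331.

Since 331 ≡ 3 (mod 4), a square root of 84 is 84^((331+1)/4) = 84^83 mod 331.
Repeated squaring: 84^2≡105, 84^4≡102, 84^8≡143, 84^16≡258, 84^32≡33, 84^64≡96 (mod 331).
84^83 = 84^(64+16+2+1) ≡ 49 (mod 331).
Check: 49² = 2401 ≡ 84 (mod 331). The two roots are 49 and 282.

49, 282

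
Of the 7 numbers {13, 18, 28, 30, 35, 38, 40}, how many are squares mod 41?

2

(13/41) = -1 → non-residue.
(18/41) = +1 → QR.
(28/41) = -1 → non-residue.
(30/41) = -1 → non-residue.
(35/41) = -1 → non-residue.
(38/41) = -1 → non-residue.
(40/41) = +1 → QR.
Total quadratic residues among the 7: 2.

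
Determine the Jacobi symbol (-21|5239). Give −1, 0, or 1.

1

First reduce: -21 ≡ 5218 (mod 5239).
Pull out 2: since 5239 ≡ 7 (mod 8), (2/5239) = +1.
Reciprocity: 2609 ≡ 1 and 5239 ≡ 3 (mod 4), so (2609/5239) = +(5239/2609).
Reduce top mod 2609: now compute (21/2609).
Reciprocity: 21 ≡ 1 and 2609 ≡ 1 (mod 4), so (21/2609) = +(2609/21).
Reduce top mod 21: now compute (5/21).
Reciprocity: 5 ≡ 1 and 21 ≡ 1 (mod 4), so (5/21) = +(21/5).
Reduce top mod 5: now compute (1/5).
Reached (1/5) = 1. Collecting the sign flips along the way, the symbol is +1.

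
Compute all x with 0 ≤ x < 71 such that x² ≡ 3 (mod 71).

28, 43

Since 71 ≡ 3 (mod 4), a square root of 3 is 3^((71+1)/4) = 3^18 mod 71.
Repeated squaring: 3^2≡9, 3^4≡10, 3^8≡29, 3^16≡60 (mod 71).
3^18 = 3^(16+2) ≡ 43 (mod 71).
Check: 43² = 1849 ≡ 3 (mod 71). The two roots are 28 and 43.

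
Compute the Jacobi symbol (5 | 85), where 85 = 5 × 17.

Reciprocity: 5 ≡ 1 and 85 ≡ 1 (mod 4), so (5/85) = +(85/5).
Reduce top mod 5: now compute (0/5).
Top reduces to 0: gcd > 1, so the symbol is 0.

0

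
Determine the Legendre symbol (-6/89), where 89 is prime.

Euler's criterion: (-6/89) ≡ 83^44 (mod 89).
83^2 ≡ 36 (mod 89)
83^4 ≡ 50 (mod 89)
83^8 ≡ 8 (mod 89)
83^16 ≡ 64 (mod 89)
83^32 ≡ 2 (mod 89)
83^44 = 83^(32+8+4) ≡ 88 (mod 89).
Result is 88 ≡ −1, so (-6/89) = −1.

-1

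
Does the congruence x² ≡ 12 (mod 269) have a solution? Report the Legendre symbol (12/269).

Euler's criterion: (12/269) ≡ 12^134 (mod 269).
12^2 ≡ 144 (mod 269)
12^4 ≡ 23 (mod 269)
12^8 ≡ 260 (mod 269)
12^16 ≡ 81 (mod 269)
12^32 ≡ 105 (mod 269)
12^64 ≡ 265 (mod 269)
12^128 ≡ 16 (mod 269)
12^134 = 12^(128+4+2) ≡ 268 (mod 269).
Result is 268 ≡ −1, so (12/269) = −1.

-1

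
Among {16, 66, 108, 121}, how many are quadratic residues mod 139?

3

(16/139) = +1 → QR.
(66/139) = +1 → QR.
(108/139) = -1 → non-residue.
(121/139) = +1 → QR.
Total quadratic residues among the 4: 3.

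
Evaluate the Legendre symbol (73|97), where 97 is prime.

Reciprocity: 73 ≡ 1 and 97 ≡ 1 (mod 4), so (73/97) = +(97/73).
Reduce top mod 73: now compute (24/73).
Pull out 2^3: since 73 ≡ 1 (mod 8), (2/73) = +1, so (2/73)^3 = +1.
Reciprocity: 3 ≡ 3 and 73 ≡ 1 (mod 4), so (3/73) = +(73/3).
Reduce top mod 3: now compute (1/3).
Reached (1/3) = 1. Collecting the sign flips along the way, the symbol is +1.

1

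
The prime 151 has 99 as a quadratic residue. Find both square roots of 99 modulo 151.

Since 151 ≡ 3 (mod 4), a square root of 99 is 99^((151+1)/4) = 99^38 mod 151.
Repeated squaring: 99^2≡137, 99^4≡45, 99^8≡62, 99^16≡69, 99^32≡80 (mod 151).
99^38 = 99^(32+4+2) ≡ 34 (mod 151).
Check: 34² = 1156 ≡ 99 (mod 151). The two roots are 34 and 117.

34, 117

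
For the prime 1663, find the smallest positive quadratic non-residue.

3

(2/1663) = +1, so 2 is a residue.
(3/1663) = −1, so 3 is the smallest positive non-residue mod 1663.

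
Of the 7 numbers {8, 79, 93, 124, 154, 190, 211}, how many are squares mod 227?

(8/227) = -1 → non-residue.
(79/227) = +1 → QR.
(93/227) = -1 → non-residue.
(124/227) = -1 → non-residue.
(154/227) = -1 → non-residue.
(190/227) = +1 → QR.
(211/227) = -1 → non-residue.
Total quadratic residues among the 7: 2.

2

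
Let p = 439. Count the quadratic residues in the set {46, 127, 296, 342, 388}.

(46/439) = -1 → non-residue.
(127/439) = +1 → QR.
(296/439) = -1 → non-residue.
(342/439) = +1 → QR.
(388/439) = -1 → non-residue.
Total quadratic residues among the 5: 2.

2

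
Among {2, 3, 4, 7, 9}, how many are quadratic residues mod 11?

(2/11) = -1 → non-residue.
(3/11) = +1 → QR.
(4/11) = +1 → QR.
(7/11) = -1 → non-residue.
(9/11) = +1 → QR.
Total quadratic residues among the 5: 3.

3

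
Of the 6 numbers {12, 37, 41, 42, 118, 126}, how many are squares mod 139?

4

(12/139) = -1 → non-residue.
(37/139) = +1 → QR.
(41/139) = +1 → QR.
(42/139) = +1 → QR.
(118/139) = +1 → QR.
(126/139) = -1 → non-residue.
Total quadratic residues among the 6: 4.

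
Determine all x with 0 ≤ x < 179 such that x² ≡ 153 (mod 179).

42, 137

Since 179 ≡ 3 (mod 4), a square root of 153 is 153^((179+1)/4) = 153^45 mod 179.
Repeated squaring: 153^2≡139, 153^4≡168, 153^8≡121, 153^16≡142, 153^32≡116 (mod 179).
153^45 = 153^(32+8+4+1) ≡ 42 (mod 179).
Check: 42² = 1764 ≡ 153 (mod 179). The two roots are 42 and 137.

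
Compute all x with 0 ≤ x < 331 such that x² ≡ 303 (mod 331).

Since 331 ≡ 3 (mod 4), a square root of 303 is 303^((331+1)/4) = 303^83 mod 331.
Repeated squaring: 303^2≡122, 303^4≡320, 303^8≡121, 303^16≡77, 303^32≡302, 303^64≡179 (mod 331).
303^83 = 303^(64+16+2+1) ≡ 36 (mod 331).
Check: 36² = 1296 ≡ 303 (mod 331). The two roots are 36 and 295.

36, 295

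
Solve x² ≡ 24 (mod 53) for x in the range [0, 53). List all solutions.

53 ≡ 1 (mod 4), so we find a root by search.
Trying successive values, 17² = 289 ≡ 24 (mod 53). The other root is 53 − 17 = 36.

17, 36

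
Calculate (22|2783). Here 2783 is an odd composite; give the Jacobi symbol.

Pull out 2: since 2783 ≡ 7 (mod 8), (2/2783) = +1.
Reciprocity: 11 ≡ 3 and 2783 ≡ 3 (mod 4), so (11/2783) = −(2783/11).
Reduce top mod 11: now compute (0/11).
Top reduces to 0: gcd > 1, so the symbol is 0.

0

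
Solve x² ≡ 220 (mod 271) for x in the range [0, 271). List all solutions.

Since 271 ≡ 3 (mod 4), a square root of 220 is 220^((271+1)/4) = 220^68 mod 271.
Repeated squaring: 220^2≡162, 220^4≡228, 220^8≡223, 220^16≡136, 220^32≡68, 220^64≡17 (mod 271).
220^68 = 220^(64+4) ≡ 82 (mod 271).
Check: 82² = 6724 ≡ 220 (mod 271). The two roots are 82 and 189.

82, 189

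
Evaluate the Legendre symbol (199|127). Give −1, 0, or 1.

First reduce: 199 ≡ 72 (mod 127).
Pull out 2^3: since 127 ≡ 7 (mod 8), (2/127) = +1, so (2/127)^3 = +1.
Reciprocity: 9 ≡ 1 and 127 ≡ 3 (mod 4), so (9/127) = +(127/9).
Reduce top mod 9: now compute (1/9).
Reached (1/9) = 1. Collecting the sign flips along the way, the symbol is +1.

1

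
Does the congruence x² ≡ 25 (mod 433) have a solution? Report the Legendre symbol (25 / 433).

1

Euler's criterion: (25/433) ≡ 25^216 (mod 433).
25^2 ≡ 192 (mod 433)
25^4 ≡ 59 (mod 433)
25^8 ≡ 17 (mod 433)
25^16 ≡ 289 (mod 433)
25^32 ≡ 385 (mod 433)
25^64 ≡ 139 (mod 433)
25^128 ≡ 269 (mod 433)
25^216 = 25^(128+64+16+8) ≡ 1 (mod 433).
Result is 1, so (25/433) = 1.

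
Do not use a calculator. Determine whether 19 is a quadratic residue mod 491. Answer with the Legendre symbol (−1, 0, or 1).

Euler's criterion: (19/491) ≡ 19^245 (mod 491).
19^2 ≡ 361 (mod 491)
19^4 ≡ 206 (mod 491)
19^8 ≡ 210 (mod 491)
19^16 ≡ 401 (mod 491)
19^32 ≡ 244 (mod 491)
19^64 ≡ 125 (mod 491)
19^128 ≡ 404 (mod 491)
19^245 = 19^(128+64+32+16+4+1) ≡ 490 (mod 491).
Result is 490 ≡ −1, so (19/491) = −1.

-1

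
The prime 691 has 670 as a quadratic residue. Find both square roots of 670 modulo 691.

83, 608

Since 691 ≡ 3 (mod 4), a square root of 670 is 670^((691+1)/4) = 670^173 mod 691.
Repeated squaring: 670^2≡441, 670^4≡310, 670^8≡51, 670^16≡528, 670^32≡311, 670^64≡672, 670^128≡361 (mod 691).
670^173 = 670^(128+32+8+4+1) ≡ 608 (mod 691).
Check: 608² = 369664 ≡ 670 (mod 691). The two roots are 83 and 608.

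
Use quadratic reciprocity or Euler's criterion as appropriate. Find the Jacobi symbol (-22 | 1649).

-1

First reduce: -22 ≡ 1627 (mod 1649).
Reciprocity: 1627 ≡ 3 and 1649 ≡ 1 (mod 4), so (1627/1649) = +(1649/1627).
Reduce top mod 1627: now compute (22/1627).
Pull out 2: since 1627 ≡ 3 (mod 8), (2/1627) = -1.
Reciprocity: 11 ≡ 3 and 1627 ≡ 3 (mod 4), so (11/1627) = −(1627/11).
Reduce top mod 11: now compute (10/11).
Pull out 2: since 11 ≡ 3 (mod 8), (2/11) = -1.
Reciprocity: 5 ≡ 1 and 11 ≡ 3 (mod 4), so (5/11) = +(11/5).
Reduce top mod 5: now compute (1/5).
Reached (1/5) = 1. Collecting the sign flips along the way, the symbol is -1.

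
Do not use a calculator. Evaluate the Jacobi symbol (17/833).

0

Reciprocity: 17 ≡ 1 and 833 ≡ 1 (mod 4), so (17/833) = +(833/17).
Reduce top mod 17: now compute (0/17).
Top reduces to 0: gcd > 1, so the symbol is 0.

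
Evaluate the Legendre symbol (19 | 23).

Reciprocity: 19 ≡ 3 and 23 ≡ 3 (mod 4), so (19/23) = −(23/19).
Reduce top mod 19: now compute (4/19).
Pull out 2^2: since 19 ≡ 3 (mod 8), (2/19) = -1, so (2/19)^2 = +1.
Reached (1/19) = 1. Collecting the sign flips along the way, the symbol is -1.

-1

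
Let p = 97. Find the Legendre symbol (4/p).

Pull out 2^2: since 97 ≡ 1 (mod 8), (2/97) = +1, so (2/97)^2 = +1.
Reached (1/97) = 1. Collecting the sign flips along the way, the symbol is +1.

1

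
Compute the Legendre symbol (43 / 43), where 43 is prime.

First reduce: 43 ≡ 0 (mod 43).
Top reduces to 0: gcd > 1, so the symbol is 0.

0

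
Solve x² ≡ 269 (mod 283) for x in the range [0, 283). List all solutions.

77, 206

Since 283 ≡ 3 (mod 4), a square root of 269 is 269^((283+1)/4) = 269^71 mod 283.
Repeated squaring: 269^2≡196, 269^4≡211, 269^8≡90, 269^16≡176, 269^32≡129, 269^64≡227 (mod 283).
269^71 = 269^(64+4+2+1) ≡ 77 (mod 283).
Check: 77² = 5929 ≡ 269 (mod 283). The two roots are 77 and 206.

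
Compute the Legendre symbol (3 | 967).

Euler's criterion: (3/967) ≡ 3^483 (mod 967).
3^2 ≡ 9 (mod 967)
3^4 ≡ 81 (mod 967)
3^8 ≡ 759 (mod 967)
3^16 ≡ 716 (mod 967)
3^32 ≡ 146 (mod 967)
3^64 ≡ 42 (mod 967)
3^128 ≡ 797 (mod 967)
3^256 ≡ 857 (mod 967)
3^483 = 3^(256+128+64+32+2+1) ≡ 966 (mod 967).
Result is 966 ≡ −1, so (3/967) = −1.

-1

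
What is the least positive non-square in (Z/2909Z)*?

(2/2909) = −1, so 2 is the smallest positive non-residue mod 2909.

2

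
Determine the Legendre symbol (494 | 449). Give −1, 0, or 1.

Euler's criterion: (494/449) ≡ 45^224 (mod 449).
45^2 ≡ 229 (mod 449)
45^4 ≡ 357 (mod 449)
45^8 ≡ 382 (mod 449)
45^16 ≡ 448 (mod 449)
45^32 ≡ 1 (mod 449)
45^64 ≡ 1 (mod 449)
45^128 ≡ 1 (mod 449)
45^224 = 45^(128+64+32) ≡ 1 (mod 449).
Result is 1, so (494/449) = 1.

1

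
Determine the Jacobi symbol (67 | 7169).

0

Reciprocity: 67 ≡ 3 and 7169 ≡ 1 (mod 4), so (67/7169) = +(7169/67).
Reduce top mod 67: now compute (0/67).
Top reduces to 0: gcd > 1, so the symbol is 0.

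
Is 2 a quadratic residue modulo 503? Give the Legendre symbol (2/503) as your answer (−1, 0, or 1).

Euler's criterion: (2/503) ≡ 2^251 (mod 503).
2^2 ≡ 4 (mod 503)
2^4 ≡ 16 (mod 503)
2^8 ≡ 256 (mod 503)
2^16 ≡ 146 (mod 503)
2^32 ≡ 190 (mod 503)
2^64 ≡ 387 (mod 503)
2^128 ≡ 378 (mod 503)
2^251 = 2^(128+64+32+16+8+2+1) ≡ 1 (mod 503).
Result is 1, so (2/503) = 1.

1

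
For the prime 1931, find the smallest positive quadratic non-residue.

2

(2/1931) = −1, so 2 is the smallest positive non-residue mod 1931.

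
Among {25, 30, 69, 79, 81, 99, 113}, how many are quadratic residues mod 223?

4

(25/223) = +1 → QR.
(30/223) = +1 → QR.
(69/223) = +1 → QR.
(79/223) = -1 → non-residue.
(81/223) = +1 → QR.
(99/223) = -1 → non-residue.
(113/223) = -1 → non-residue.
Total quadratic residues among the 7: 4.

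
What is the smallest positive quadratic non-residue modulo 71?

7

(2/71) = +1, so 2 is a residue.
(3/71) = +1, so 3 is a residue.
(4/71) = +1, so 4 is a residue.
(5/71) = +1, so 5 is a residue.
(6/71) = +1, so 6 is a residue.
(7/71) = −1, so 7 is the smallest positive non-residue mod 71.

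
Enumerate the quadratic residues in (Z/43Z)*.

1, 4, 6, 9, 10, 11, 13, 14, 15, 16, 17, 21, 23, 24, 25, 31, 35, 36, 38, 40, 41

Square k = 1,…,21 (k and 43−k give the same square):
1²=1, 2²=4, 3²=9, 4²=16, 5²=25, 6²=36, 7²≡6, 8²≡21, 9²≡38, 10²≡14, 11²≡35, 12²≡15, 13²≡40, 14²≡24, 15²≡10, 16²≡41, 17²≡31, 18²≡23, 19²≡17, 20²≡13, 21²≡11 (mod 43).
So the quadratic residues mod 43 are {1, 4, 6, 9, 10, 11, 13, 14, 15, 16, 17, 21, 23, 24, 25, 31, 35, 36, 38, 40, 41}.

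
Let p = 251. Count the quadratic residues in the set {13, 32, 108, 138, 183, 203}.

(13/251) = +1 → QR.
(32/251) = -1 → non-residue.
(108/251) = +1 → QR.
(138/251) = -1 → non-residue.
(183/251) = -1 → non-residue.
(203/251) = -1 → non-residue.
Total quadratic residues among the 6: 2.

2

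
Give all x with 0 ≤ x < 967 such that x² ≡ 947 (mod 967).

377, 590

Since 967 ≡ 3 (mod 4), a square root of 947 is 947^((967+1)/4) = 947^242 mod 967.
Repeated squaring: 947^2≡400, 947^4≡445, 947^8≡757, 947^16≡585, 947^32≡874, 947^64≡913, 947^128≡15 (mod 967).
947^242 = 947^(128+64+32+16+2) ≡ 377 (mod 967).
Check: 377² = 142129 ≡ 947 (mod 967). The two roots are 377 and 590.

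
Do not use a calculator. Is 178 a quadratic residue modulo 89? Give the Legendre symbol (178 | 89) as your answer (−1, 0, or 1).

0

First reduce: 178 ≡ 0 (mod 89).
Top reduces to 0: gcd > 1, so the symbol is 0.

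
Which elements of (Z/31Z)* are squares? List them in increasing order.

1 2 4 5 7 8 9 10 14 16 18 19 20 25 28

Square k = 1,…,15 (k and 31−k give the same square):
1²=1, 2²=4, 3²=9, 4²=16, 5²=25, 6²≡5, 7²≡18, 8²≡2, 9²≡19, 10²≡7, 11²≡28, 12²≡20, 13²≡14, 14²≡10, 15²≡8 (mod 31).
So the quadratic residues mod 31 are {1, 2, 4, 5, 7, 8, 9, 10, 14, 16, 18, 19, 20, 25, 28}.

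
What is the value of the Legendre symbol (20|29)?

Euler's criterion: (20/29) ≡ 20^14 (mod 29).
20^2 ≡ 23 (mod 29)
20^4 ≡ 7 (mod 29)
20^8 ≡ 20 (mod 29)
20^14 = 20^(8+4+2) ≡ 1 (mod 29).
Result is 1, so (20/29) = 1.

1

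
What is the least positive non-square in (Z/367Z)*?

3

(2/367) = +1, so 2 is a residue.
(3/367) = −1, so 3 is the smallest positive non-residue mod 367.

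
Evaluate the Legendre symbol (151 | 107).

1

Euler's criterion: (151/107) ≡ 44^53 (mod 107).
44^2 ≡ 10 (mod 107)
44^4 ≡ 100 (mod 107)
44^8 ≡ 49 (mod 107)
44^16 ≡ 47 (mod 107)
44^32 ≡ 69 (mod 107)
44^53 = 44^(32+16+4+1) ≡ 1 (mod 107).
Result is 1, so (151/107) = 1.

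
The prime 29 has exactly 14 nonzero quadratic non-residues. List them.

2, 3, 8, 10, 11, 12, 14, 15, 17, 18, 19, 21, 26, 27

Square k = 1,…,14 (k and 29−k give the same square):
1²=1, 2²=4, 3²=9, 4²=16, 5²=25, 6²≡7, 7²≡20, 8²≡6, 9²≡23, 10²≡13, 11²≡5, 12²≡28, 13²≡24, 14²≡22 (mod 29).
The residues are {1, 4, 5, 6, 7, 9, 13, 16, 20, 22, 23, 24, 25, 28}; the non-residues are the remaining 14 nonzero classes.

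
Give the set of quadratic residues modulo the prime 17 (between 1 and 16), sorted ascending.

1 2 4 8 9 13 15 16

Square k = 1,…,8 (k and 17−k give the same square):
1²=1, 2²=4, 3²=9, 4²=16, 5²≡8, 6²≡2, 7²≡15, 8²≡13 (mod 17).
So the quadratic residues mod 17 are {1, 2, 4, 8, 9, 13, 15, 16}.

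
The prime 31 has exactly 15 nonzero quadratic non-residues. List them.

3,6,11,12,13,15,17,21,22,23,24,26,27,29,30

Square k = 1,…,15 (k and 31−k give the same square):
1²=1, 2²=4, 3²=9, 4²=16, 5²=25, 6²≡5, 7²≡18, 8²≡2, 9²≡19, 10²≡7, 11²≡28, 12²≡20, 13²≡14, 14²≡10, 15²≡8 (mod 31).
The residues are {1, 2, 4, 5, 7, 8, 9, 10, 14, 16, 18, 19, 20, 25, 28}; the non-residues are the remaining 15 nonzero classes.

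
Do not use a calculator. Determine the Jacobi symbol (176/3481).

1

Pull out 2^4: since 3481 ≡ 1 (mod 8), (2/3481) = +1, so (2/3481)^4 = +1.
Reciprocity: 11 ≡ 3 and 3481 ≡ 1 (mod 4), so (11/3481) = +(3481/11).
Reduce top mod 11: now compute (5/11).
Reciprocity: 5 ≡ 1 and 11 ≡ 3 (mod 4), so (5/11) = +(11/5).
Reduce top mod 5: now compute (1/5).
Reached (1/5) = 1. Collecting the sign flips along the way, the symbol is +1.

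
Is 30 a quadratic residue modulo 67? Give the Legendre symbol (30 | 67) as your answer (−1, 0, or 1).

-1

Pull out 2: since 67 ≡ 3 (mod 8), (2/67) = -1.
Reciprocity: 15 ≡ 3 and 67 ≡ 3 (mod 4), so (15/67) = −(67/15).
Reduce top mod 15: now compute (7/15).
Reciprocity: 7 ≡ 3 and 15 ≡ 3 (mod 4), so (7/15) = −(15/7).
Reduce top mod 7: now compute (1/7).
Reached (1/7) = 1. Collecting the sign flips along the way, the symbol is -1.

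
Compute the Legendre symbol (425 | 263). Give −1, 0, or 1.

1

Euler's criterion: (425/263) ≡ 162^131 (mod 263).
162^2 ≡ 207 (mod 263)
162^4 ≡ 243 (mod 263)
162^8 ≡ 137 (mod 263)
162^16 ≡ 96 (mod 263)
162^32 ≡ 11 (mod 263)
162^64 ≡ 121 (mod 263)
162^128 ≡ 176 (mod 263)
162^131 = 162^(128+2+1) ≡ 1 (mod 263).
Result is 1, so (425/263) = 1.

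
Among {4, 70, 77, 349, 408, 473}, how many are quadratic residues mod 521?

2

(4/521) = +1 → QR.
(70/521) = -1 → non-residue.
(77/521) = -1 → non-residue.
(349/521) = -1 → non-residue.
(408/521) = +1 → QR.
(473/521) = -1 → non-residue.
Total quadratic residues among the 6: 2.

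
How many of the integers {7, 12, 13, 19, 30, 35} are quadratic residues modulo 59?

(7/59) = +1 → QR.
(12/59) = +1 → QR.
(13/59) = -1 → non-residue.
(19/59) = +1 → QR.
(30/59) = -1 → non-residue.
(35/59) = +1 → QR.
Total quadratic residues among the 6: 4.

4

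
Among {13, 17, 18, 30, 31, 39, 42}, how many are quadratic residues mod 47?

3

(13/47) = -1 → non-residue.
(17/47) = +1 → QR.
(18/47) = +1 → QR.
(30/47) = -1 → non-residue.
(31/47) = -1 → non-residue.
(39/47) = -1 → non-residue.
(42/47) = +1 → QR.
Total quadratic residues among the 7: 3.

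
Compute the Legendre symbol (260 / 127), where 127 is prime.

-1

First reduce: 260 ≡ 6 (mod 127).
Pull out 2: since 127 ≡ 7 (mod 8), (2/127) = +1.
Reciprocity: 3 ≡ 3 and 127 ≡ 3 (mod 4), so (3/127) = −(127/3).
Reduce top mod 3: now compute (1/3).
Reached (1/3) = 1. Collecting the sign flips along the way, the symbol is -1.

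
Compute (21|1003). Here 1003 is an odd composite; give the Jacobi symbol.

1

Reciprocity: 21 ≡ 1 and 1003 ≡ 3 (mod 4), so (21/1003) = +(1003/21).
Reduce top mod 21: now compute (16/21).
Pull out 2^4: since 21 ≡ 5 (mod 8), (2/21) = -1, so (2/21)^4 = +1.
Reached (1/21) = 1. Collecting the sign flips along the way, the symbol is +1.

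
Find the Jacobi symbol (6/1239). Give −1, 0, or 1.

0

Pull out 2: since 1239 ≡ 7 (mod 8), (2/1239) = +1.
Reciprocity: 3 ≡ 3 and 1239 ≡ 3 (mod 4), so (3/1239) = −(1239/3).
Reduce top mod 3: now compute (0/3).
Top reduces to 0: gcd > 1, so the symbol is 0.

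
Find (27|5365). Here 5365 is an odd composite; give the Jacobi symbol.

Reciprocity: 27 ≡ 3 and 5365 ≡ 1 (mod 4), so (27/5365) = +(5365/27).
Reduce top mod 27: now compute (19/27).
Reciprocity: 19 ≡ 3 and 27 ≡ 3 (mod 4), so (19/27) = −(27/19).
Reduce top mod 19: now compute (8/19).
Pull out 2^3: since 19 ≡ 3 (mod 8), (2/19) = -1, so (2/19)^3 = -1.
Reached (1/19) = 1. Collecting the sign flips along the way, the symbol is +1.

1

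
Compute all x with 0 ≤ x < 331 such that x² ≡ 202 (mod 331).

99, 232

Since 331 ≡ 3 (mod 4), a square root of 202 is 202^((331+1)/4) = 202^83 mod 331.
Repeated squaring: 202^2≡91, 202^4≡6, 202^8≡36, 202^16≡303, 202^32≡122, 202^64≡320 (mod 331).
202^83 = 202^(64+16+2+1) ≡ 232 (mod 331).
Check: 232² = 53824 ≡ 202 (mod 331). The two roots are 99 and 232.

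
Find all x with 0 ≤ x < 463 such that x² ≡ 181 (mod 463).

Since 463 ≡ 3 (mod 4), a square root of 181 is 181^((463+1)/4) = 181^116 mod 463.
Repeated squaring: 181^2≡351, 181^4≡43, 181^8≡460, 181^16≡9, 181^32≡81, 181^64≡79 (mod 463).
181^116 = 181^(64+32+16+4) ≡ 289 (mod 463).
Check: 289² = 83521 ≡ 181 (mod 463). The two roots are 174 and 289.

174, 289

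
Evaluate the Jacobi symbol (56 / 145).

Pull out 2^3: since 145 ≡ 1 (mod 8), (2/145) = +1, so (2/145)^3 = +1.
Reciprocity: 7 ≡ 3 and 145 ≡ 1 (mod 4), so (7/145) = +(145/7).
Reduce top mod 7: now compute (5/7).
Reciprocity: 5 ≡ 1 and 7 ≡ 3 (mod 4), so (5/7) = +(7/5).
Reduce top mod 5: now compute (2/5).
Pull out 2: since 5 ≡ 5 (mod 8), (2/5) = -1.
Reached (1/5) = 1. Collecting the sign flips along the way, the symbol is -1.

-1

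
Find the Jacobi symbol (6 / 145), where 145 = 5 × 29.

Pull out 2: since 145 ≡ 1 (mod 8), (2/145) = +1.
Reciprocity: 3 ≡ 3 and 145 ≡ 1 (mod 4), so (3/145) = +(145/3).
Reduce top mod 3: now compute (1/3).
Reached (1/3) = 1. Collecting the sign flips along the way, the symbol is +1.

1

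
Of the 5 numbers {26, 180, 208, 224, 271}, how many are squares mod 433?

3

(26/433) = +1 → QR.
(180/433) = -1 → non-residue.
(208/433) = +1 → QR.
(224/433) = -1 → non-residue.
(271/433) = +1 → QR.
Total quadratic residues among the 5: 3.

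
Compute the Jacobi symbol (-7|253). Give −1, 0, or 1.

First reduce: -7 ≡ 246 (mod 253).
Pull out 2: since 253 ≡ 5 (mod 8), (2/253) = -1.
Reciprocity: 123 ≡ 3 and 253 ≡ 1 (mod 4), so (123/253) = +(253/123).
Reduce top mod 123: now compute (7/123).
Reciprocity: 7 ≡ 3 and 123 ≡ 3 (mod 4), so (7/123) = −(123/7).
Reduce top mod 7: now compute (4/7).
Pull out 2^2: since 7 ≡ 7 (mod 8), (2/7) = +1, so (2/7)^2 = +1.
Reached (1/7) = 1. Collecting the sign flips along the way, the symbol is +1.

1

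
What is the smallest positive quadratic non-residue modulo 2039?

(2/2039) = +1, so 2 is a residue.
(3/2039) = +1, so 3 is a residue.
(4/2039) = +1, so 4 is a residue.
(5/2039) = +1, so 5 is a residue.
(6/2039) = +1, so 6 is a residue.
(7/2039) = −1, so 7 is the smallest positive non-residue mod 2039.

7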